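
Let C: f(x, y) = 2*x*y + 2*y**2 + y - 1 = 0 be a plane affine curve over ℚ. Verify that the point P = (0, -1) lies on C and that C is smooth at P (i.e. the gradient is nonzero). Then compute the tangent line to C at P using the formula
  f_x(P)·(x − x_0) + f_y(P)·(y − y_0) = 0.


Tangent line at P: -2*x - 3*y - 3 = 0.

Step 1: f(0, -1) = 0, so P lies on C.
Step 2: partial derivatives
  f_x(x, y) = 2*y, f_y(x, y) = 2*x + 4*y + 1.
  f_x(P) = -2, f_y(P) = -3 (gradient nonzero, so P is smooth).
Step 3: tangent line at P: -2·(x − 0) + -3·(y − -1) = 0.
Expanding: -2*x - 3*y - 3 = 0.


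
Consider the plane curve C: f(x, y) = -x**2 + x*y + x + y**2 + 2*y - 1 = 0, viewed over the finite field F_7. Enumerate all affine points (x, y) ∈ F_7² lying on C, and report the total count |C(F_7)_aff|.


Affine F_7-points: {(0, 2), (0, 3), (2, 5), (3, 0), (3, 2), (4, 3), (4, 5), (5, 0)}; count = 8.

For each of the 49 pairs (x, y) ∈ F_7², evaluate f(x, y) mod 7. Record the zeros.
  x = 0: [0↦6, 1↦2, 2↦0, 3↦0, 4↦2, 5↦6, 6↦5]  zeros at y ∈ {2, 3}
  x = 1: [0↦6, 1↦3, 2↦2, 3↦3, 4↦6, 5↦4, 6↦4]  zeros at y ∈ ∅
  x = 2: [0↦4, 1↦2, 2↦2, 3↦4, 4↦1, 5↦0, 6↦1]  zeros at y ∈ {5}
  x = 3: [0↦0, 1↦6, 2↦0, 3↦3, 4↦1, 5↦1, 6↦3]  zeros at y ∈ {0, 2}
  x = 4: [0↦1, 1↦1, 2↦3, 3↦0, 4↦6, 5↦0, 6↦3]  zeros at y ∈ {3, 5}
  x = 5: [0↦0, 1↦1, 2↦4, 3↦2, 4↦2, 5↦4, 6↦1]  zeros at y ∈ {0}
  x = 6: [0↦4, 1↦6, 2↦3, 3↦2, 4↦3, 5↦6, 6↦4]  zeros at y ∈ ∅
Collecting zeros: affine points = {(0, 2), (0, 3), (2, 5), (3, 0), (3, 2), (4, 3), (4, 5), (5, 0)}.
Total count |C(F_7)_aff| = 8.


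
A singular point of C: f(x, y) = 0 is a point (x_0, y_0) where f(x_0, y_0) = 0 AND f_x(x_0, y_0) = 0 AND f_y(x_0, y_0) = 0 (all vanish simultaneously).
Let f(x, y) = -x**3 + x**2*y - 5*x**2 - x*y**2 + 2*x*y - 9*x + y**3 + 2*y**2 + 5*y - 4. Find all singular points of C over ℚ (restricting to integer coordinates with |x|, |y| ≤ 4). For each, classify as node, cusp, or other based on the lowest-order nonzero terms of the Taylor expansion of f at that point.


Singular points: {(-2, -1)}; classification: cusp.

Compute partial derivatives:
  f_x = -3*x**2 + 2*x*y - 10*x - y**2 + 2*y - 9.
  f_y = x**2 - 2*x*y + 2*x + 3*y**2 + 4*y + 5.
Scan x_0 ∈ {−4, ..., 4}. For each x_0, f_y(x_0, y) is a polynomial in y; find its integer roots y ∈ {−4, ..., 4}, then test f_x and f at those candidates.
  x = -4: f_y(-4, y) = 3*y**2 + 12*y + 13; no integer root y with |y| ≤ 4.
  x = -3: f_y(-3, y) = 3*y**2 + 10*y + 8; vanishes at y ∈ {-2}. (-3, -2): f_x = -2 ≠ 0.
  x = -2: f_y(-2, y) = 3*y**2 + 8*y + 5; vanishes at y ∈ {-1}. (-2, -1): f_x = 0, f = 0 — SINGULAR.
  x = -1: f_y(-1, y) = 3*y**2 + 6*y + 4; no integer root y with |y| ≤ 4.
  x = 0: f_y(0, y) = 3*y**2 + 4*y + 5; no integer root y with |y| ≤ 4.
  x = 1: f_y(1, y) = 3*y**2 + 2*y + 8; no integer root y with |y| ≤ 4.
  x = 2: f_y(2, y) = 3*y**2 + 13; no integer root y with |y| ≤ 4.
  x = 3: f_y(3, y) = 3*y**2 - 2*y + 20; no integer root y with |y| ≤ 4.
  x = 4: f_y(4, y) = 3*y**2 - 4*y + 29; no integer root y with |y| ≤ 4.
Only singular point on the grid: (-2, -1).
Classify: substitute x = -2 + u, y = -1 + v and expand: f = -u**3 + u**2*v - u*v**2 + v**3 + v**2.
No constant or linear terms (consistent with a singular point). Quadratic part: v**2. Cubic part: -u**3 + u**2*v - u*v**2 + v**3.
The quadratic part v**2 is a perfect square, so there is a single (double) tangent line v = 0, i.e. y = -1. Restricting the cubic part to that line (v = 0) leaves -u**3 ≠ 0, so f is not divisible by v and the branch is v² ≈ u**3 to lowest order — this is a cusp.
Classification: cusp.


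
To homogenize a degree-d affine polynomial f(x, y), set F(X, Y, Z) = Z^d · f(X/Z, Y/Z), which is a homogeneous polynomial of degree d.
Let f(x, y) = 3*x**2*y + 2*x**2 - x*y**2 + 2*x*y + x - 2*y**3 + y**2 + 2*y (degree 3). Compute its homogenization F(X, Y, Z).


F(X, Y, Z) = 3*X**2*Y + 2*X**2*Z - X*Y**2 + 2*X*Y*Z + X*Z**2 - 2*Y**3 + Y**2*Z + 2*Y*Z**2

deg(f) = 3.
Substitute x = X/Z, y = Y/Z into f, then multiply by Z^3.
  monomial 3·x^2·y^1 ↦ 3·X^2·Y^1·Z^0.
  monomial 2·x^2·y^0 ↦ 2·X^2·Y^0·Z^1.
  monomial -1·x^1·y^2 ↦ -1·X^1·Y^2·Z^0.
  monomial 2·x^1·y^1 ↦ 2·X^1·Y^1·Z^1.
  monomial 1·x^1·y^0 ↦ 1·X^1·Y^0·Z^2.
  monomial -2·x^0·y^3 ↦ -2·X^0·Y^3·Z^0.
  monomial 1·x^0·y^2 ↦ 1·X^0·Y^2·Z^1.
  monomial 2·x^0·y^1 ↦ 2·X^0·Y^1·Z^2.
Collecting: F(X, Y, Z) = 3*X**2*Y + 2*X**2*Z - X*Y**2 + 2*X*Y*Z + X*Z**2 - 2*Y**3 + Y**2*Z + 2*Y*Z**2.


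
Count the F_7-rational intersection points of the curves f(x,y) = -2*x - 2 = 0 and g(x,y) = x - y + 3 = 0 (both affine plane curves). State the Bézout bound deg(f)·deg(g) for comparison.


Common zeros: {(6, 2)}; count = 1; Bézout bound = 1.

deg(f) = 1, deg(g) = 1, so Bézout bound = 1.
Scan x ∈ F_7. For each x, list the y ∈ F_7 with f(x, y) ≡ 0 and those with g(x, y) ≡ 0 (mod 7); the common zeros in that column are the intersection.
  x = 0: f ≡ 0 at y ∈ ∅; g ≡ 0 at y ∈ {3}; common: ∅.
  x = 1: f ≡ 0 at y ∈ ∅; g ≡ 0 at y ∈ {4}; common: ∅.
  x = 2: f ≡ 0 at y ∈ ∅; g ≡ 0 at y ∈ {5}; common: ∅.
  x = 3: f ≡ 0 at y ∈ ∅; g ≡ 0 at y ∈ {6}; common: ∅.
  x = 4: f ≡ 0 at y ∈ ∅; g ≡ 0 at y ∈ {0}; common: ∅.
  x = 5: f ≡ 0 at y ∈ ∅; g ≡ 0 at y ∈ {1}; common: ∅.
  x = 6: f ≡ 0 at y ∈ {0, 1, 2, 3, 4, 5, 6}; g ≡ 0 at y ∈ {2}; common: {2}.
Collecting: common zeros = {(6, 2)}, so the count is 1.
Comparison with the Bézout bound: 1 ≤ 1 = deg(f)·deg(g), as expected for curves with no common component (the bound is attained).


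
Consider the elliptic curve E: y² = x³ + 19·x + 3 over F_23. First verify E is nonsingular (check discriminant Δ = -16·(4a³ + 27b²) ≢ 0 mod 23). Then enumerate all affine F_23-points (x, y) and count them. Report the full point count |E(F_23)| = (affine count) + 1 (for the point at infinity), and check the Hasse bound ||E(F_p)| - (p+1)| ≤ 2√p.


Affine points = {(0, 7), (0, 16), (1, 0), (2, 7), (2, 16), (3, 8), (3, 15), (5, 4), (5, 19), (8, 0), (9, 11), (9, 12), (11, 5), (11, 18), (12, 2), (12, 21), (13, 3), (13, 20), (14, 0), (15, 11), (15, 12), (17, 8), (17, 15), (18, 6), (18, 17), (19, 1), (19, 22), (21, 7), (21, 16), (22, 11), (22, 12)}; affine count = 31; |E(F_23)| = 32.

Discriminant check: Δ ∝ 4a³ + 27b² = 4·19³ + 27·3² = 4·6859 + 27·9 ≡ 10 (mod 23). Nonzero ⇒ E is nonsingular.
For each x ∈ F_23, compute rhs = x³ + 19·x + 3 mod 23, then count y ∈ F_23 with y² ≡ rhs.
  x = 0: rhs = 3, matching y values: 7, 16 (2 points).
  x = 1: rhs = 0, matching y values: 0 (1 points).
  x = 2: rhs = 3, matching y values: 7, 16 (2 points).
  x = 3: rhs = 18, matching y values: 8, 15 (2 points).
  x = 4: rhs = 5, matching y values: none (0 points).
  x = 5: rhs = 16, matching y values: 4, 19 (2 points).
  x = 6: rhs = 11, matching y values: none (0 points).
  x = 7: rhs = 19, matching y values: none (0 points).
  x = 8: rhs = 0, matching y values: 0 (1 points).
  x = 9: rhs = 6, matching y values: 11, 12 (2 points).
  x = 10: rhs = 20, matching y values: none (0 points).
  x = 11: rhs = 2, matching y values: 5, 18 (2 points).
  x = 12: rhs = 4, matching y values: 2, 21 (2 points).
  x = 13: rhs = 9, matching y values: 3, 20 (2 points).
  x = 14: rhs = 0, matching y values: 0 (1 points).
  x = 15: rhs = 6, matching y values: 11, 12 (2 points).
  x = 16: rhs = 10, matching y values: none (0 points).
  x = 17: rhs = 18, matching y values: 8, 15 (2 points).
  x = 18: rhs = 13, matching y values: 6, 17 (2 points).
  x = 19: rhs = 1, matching y values: 1, 22 (2 points).
  x = 20: rhs = 11, matching y values: none (0 points).
  x = 21: rhs = 3, matching y values: 7, 16 (2 points).
  x = 22: rhs = 6, matching y values: 11, 12 (2 points).
Total affine count: 31.
Full point count |E(F_23)| = 31 + 1 = 32.
Hasse bound: |32 − (23+1)| = |8| = 8 ≤ 2√23 ≈ 9.5917 ✓.


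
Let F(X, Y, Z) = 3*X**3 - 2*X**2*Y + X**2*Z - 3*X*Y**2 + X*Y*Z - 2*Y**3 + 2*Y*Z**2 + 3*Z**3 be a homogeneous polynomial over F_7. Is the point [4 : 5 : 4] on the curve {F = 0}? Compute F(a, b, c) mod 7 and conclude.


F(4,5,4) ≡ 6 (mod 7); P is NOT on the curve.

Evaluate F(4, 5, 4) term-by-term (mod 7).
  3*X**3 ↦ 3·64·1·1 = 192
  -2*X**2*Y ↦ -2·16·5·1 = -160
  X**2*Z ↦ 1·16·1·4 = 64
  -3*X*Y**2 ↦ -3·4·25·1 = -300
  X*Y*Z ↦ 1·4·5·4 = 80
  -2*Y**3 ↦ -2·1·125·1 = -250
  2*Y*Z**2 ↦ 2·1·5·16 = 160
  3*Z**3 ↦ 3·1·1·64 = 192
Sum: F(4, 5, 4) = (192) + (-160) + (64) + (-300) + (80) + (-250) + (160) + (192) = -22.
Reducing mod 7: -22 ≡ 6 (mod 7).
Since F(a, b, c) ≡ 6 ≠ 0 (mod 7), P does NOT lie on the curve.


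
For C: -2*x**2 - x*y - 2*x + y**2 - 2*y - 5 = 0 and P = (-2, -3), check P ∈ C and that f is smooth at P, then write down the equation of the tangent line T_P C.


Tangent line at P: 9*x - 6*y = 0.

Step 1: f(-2, -3) = 0, so P lies on C.
Step 2: partial derivatives
  f_x(x, y) = -4*x - y - 2, f_y(x, y) = -x + 2*y - 2.
  f_x(P) = 9, f_y(P) = -6 (gradient nonzero, so P is smooth).
Step 3: tangent line at P: 9·(x − -2) + -6·(y − -3) = 0.
Expanding: 9*x - 6*y = 0.


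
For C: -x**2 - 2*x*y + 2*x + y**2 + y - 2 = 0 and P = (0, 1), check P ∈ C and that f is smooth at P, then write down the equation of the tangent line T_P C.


Tangent line at P: 3*y - 3 = 0.

Step 1: f(0, 1) = 0, so P lies on C.
Step 2: partial derivatives
  f_x(x, y) = -2*x - 2*y + 2, f_y(x, y) = -2*x + 2*y + 1.
  f_x(P) = 0, f_y(P) = 3 (gradient nonzero, so P is smooth).
Step 3: tangent line at P: 0·(x − 0) + 3·(y − 1) = 0.
Expanding: 3*y - 3 = 0.


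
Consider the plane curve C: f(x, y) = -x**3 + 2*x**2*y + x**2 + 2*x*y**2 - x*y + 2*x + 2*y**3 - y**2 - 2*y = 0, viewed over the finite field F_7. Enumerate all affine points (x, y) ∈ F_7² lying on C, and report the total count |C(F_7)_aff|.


Affine F_7-points: {(0, 0), (2, 0), (3, 3), (4, 2), (5, 6), (6, 0), (6, 1), (6, 4)}; count = 8.

For each of the 49 pairs (x, y) ∈ F_7², evaluate f(x, y) mod 7. Record the zeros.
  x = 0: [0↦0, 1↦6, 2↦1, 3↦4, 4↦6, 5↦5, 6↦6]  zeros at y ∈ {0}
  x = 1: [0↦2, 1↦4, 2↦6, 3↦6, 4↦2, 5↦6, 6↦2]  zeros at y ∈ ∅
  x = 2: [0↦0, 1↦2, 2↦1, 3↦2, 4↦3, 5↦2, 6↦4]  zeros at y ∈ {0}
  x = 3: [0↦2, 1↦1, 2↦1, 3↦0, 4↦3, 5↦1, 6↦6]  zeros at y ∈ {3}
  x = 4: [0↦2, 1↦2, 2↦0, 3↦1, 4↦3, 5↦4, 6↦2]  zeros at y ∈ {2}
  x = 5: [0↦1, 1↦6, 2↦6, 3↦6, 4↦4, 5↦5, 6↦0]  zeros at y ∈ {6}
  x = 6: [0↦0, 1↦0, 2↦6, 3↦2, 4↦0, 5↦5, 6↦1]  zeros at y ∈ {0, 1, 4}
Collecting zeros: affine points = {(0, 0), (2, 0), (3, 3), (4, 2), (5, 6), (6, 0), (6, 1), (6, 4)}.
Total count |C(F_7)_aff| = 8.


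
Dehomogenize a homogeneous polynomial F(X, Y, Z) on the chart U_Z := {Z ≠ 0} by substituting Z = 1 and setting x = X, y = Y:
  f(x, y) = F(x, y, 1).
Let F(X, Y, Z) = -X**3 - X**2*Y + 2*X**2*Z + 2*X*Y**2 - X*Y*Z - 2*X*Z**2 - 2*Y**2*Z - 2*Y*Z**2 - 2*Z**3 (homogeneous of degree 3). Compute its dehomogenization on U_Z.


f(x, y) = -x**3 - x**2*y + 2*x**2 + 2*x*y**2 - x*y - 2*x - 2*y**2 - 2*y - 2

On U_Z we set Z = 1. Each monomial c·X^i·Y^j·Z^k in F becomes c·x^i·y^j·1^k = c·x^i·y^j.
Substituting Z = 1: F(X, Y, 1) = -x**3 - x**2*y + 2*x**2 + 2*x*y**2 - x*y - 2*x - 2*y**2 - 2*y - 2.
Note: deg(f) ≤ deg(F) = 3; strict inequality happens when F is divisible by Z (lost terms).


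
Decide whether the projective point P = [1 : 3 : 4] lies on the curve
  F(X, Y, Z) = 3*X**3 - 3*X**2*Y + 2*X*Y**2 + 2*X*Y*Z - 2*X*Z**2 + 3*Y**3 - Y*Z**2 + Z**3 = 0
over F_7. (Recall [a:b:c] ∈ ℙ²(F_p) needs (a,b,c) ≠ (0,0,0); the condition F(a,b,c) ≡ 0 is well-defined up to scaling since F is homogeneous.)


F(1,3,4) ≡ 3 (mod 7); P is NOT on the curve.

Evaluate F(1, 3, 4) term-by-term (mod 7).
  3*X**3 ↦ 3·1·1·1 = 3
  -3*X**2*Y ↦ -3·1·3·1 = -9
  2*X*Y**2 ↦ 2·1·9·1 = 18
  2*X*Y*Z ↦ 2·1·3·4 = 24
  -2*X*Z**2 ↦ -2·1·1·16 = -32
  3*Y**3 ↦ 3·1·27·1 = 81
  -Y*Z**2 ↦ -1·1·3·16 = -48
  Z**3 ↦ 1·1·1·64 = 64
Sum: F(1, 3, 4) = (3) + (-9) + (18) + (24) + (-32) + (81) + (-48) + (64) = 101.
Reducing mod 7: 101 ≡ 3 (mod 7).
Since F(a, b, c) ≡ 3 ≠ 0 (mod 7), P does NOT lie on the curve.


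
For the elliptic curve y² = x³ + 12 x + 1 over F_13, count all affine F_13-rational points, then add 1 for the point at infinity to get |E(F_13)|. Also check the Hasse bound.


Affine points = {(0, 1), (0, 12), (1, 1), (1, 12), (3, 5), (3, 8), (4, 3), (4, 10), (5, 2), (5, 11), (6, 4), (6, 9), (7, 5), (7, 8), (10, 4), (10, 9), (12, 1), (12, 12)}; affine count = 18; |E(F_13)| = 19.

Discriminant check: Δ ∝ 4a³ + 27b² = 4·12³ + 27·1² = 4·1728 + 27·1 ≡ 10 (mod 13). Nonzero ⇒ E is nonsingular.
For each x ∈ F_13, compute rhs = x³ + 12·x + 1 mod 13, then count y ∈ F_13 with y² ≡ rhs.
  x = 0: rhs = 1, matching y values: 1, 12 (2 points).
  x = 1: rhs = 1, matching y values: 1, 12 (2 points).
  x = 2: rhs = 7, matching y values: none (0 points).
  x = 3: rhs = 12, matching y values: 5, 8 (2 points).
  x = 4: rhs = 9, matching y values: 3, 10 (2 points).
  x = 5: rhs = 4, matching y values: 2, 11 (2 points).
  x = 6: rhs = 3, matching y values: 4, 9 (2 points).
  x = 7: rhs = 12, matching y values: 5, 8 (2 points).
  x = 8: rhs = 11, matching y values: none (0 points).
  x = 9: rhs = 6, matching y values: none (0 points).
  x = 10: rhs = 3, matching y values: 4, 9 (2 points).
  x = 11: rhs = 8, matching y values: none (0 points).
  x = 12: rhs = 1, matching y values: 1, 12 (2 points).
Total affine count: 18.
Full point count |E(F_13)| = 18 + 1 = 19.
Hasse bound: |19 − (13+1)| = |5| = 5 ≤ 2√13 ≈ 7.2111 ✓.


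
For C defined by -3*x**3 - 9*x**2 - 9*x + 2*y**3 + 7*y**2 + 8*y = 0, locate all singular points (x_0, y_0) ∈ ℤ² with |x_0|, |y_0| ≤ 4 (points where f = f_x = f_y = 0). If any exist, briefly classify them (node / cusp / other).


Singular points: {(-1, -1)}; classification: cusp.

Compute partial derivatives:
  f_x = -9*x**2 - 18*x - 9.
  f_y = 6*y**2 + 14*y + 8.
Scan x_0 ∈ {−4, ..., 4}. For each x_0, f_y(x_0, y) is a polynomial in y; find its integer roots y ∈ {−4, ..., 4}, then test f_x and f at those candidates.
  x = -4: f_y(-4, y) = 6*y**2 + 14*y + 8; vanishes at y ∈ {-1}. (-4, -1): f_x = -81 ≠ 0.
  x = -3: f_y(-3, y) = 6*y**2 + 14*y + 8; vanishes at y ∈ {-1}. (-3, -1): f_x = -36 ≠ 0.
  x = -2: f_y(-2, y) = 6*y**2 + 14*y + 8; vanishes at y ∈ {-1}. (-2, -1): f_x = -9 ≠ 0.
  x = -1: f_y(-1, y) = 6*y**2 + 14*y + 8; vanishes at y ∈ {-1}. (-1, -1): f_x = 0, f = 0 — SINGULAR.
  x = 0: f_y(0, y) = 6*y**2 + 14*y + 8; vanishes at y ∈ {-1}. (0, -1): f_x = -9 ≠ 0.
  x = 1: f_y(1, y) = 6*y**2 + 14*y + 8; vanishes at y ∈ {-1}. (1, -1): f_x = -36 ≠ 0.
  x = 2: f_y(2, y) = 6*y**2 + 14*y + 8; vanishes at y ∈ {-1}. (2, -1): f_x = -81 ≠ 0.
  x = 3: f_y(3, y) = 6*y**2 + 14*y + 8; vanishes at y ∈ {-1}. (3, -1): f_x = -144 ≠ 0.
  x = 4: f_y(4, y) = 6*y**2 + 14*y + 8; vanishes at y ∈ {-1}. (4, -1): f_x = -225 ≠ 0.
Only singular point on the grid: (-1, -1).
Classify: substitute x = -1 + u, y = -1 + v and expand: f = -3*u**3 + 2*v**3 + v**2.
No constant or linear terms (consistent with a singular point). Quadratic part: v**2. Cubic part: -3*u**3 + 2*v**3.
The quadratic part v**2 is a perfect square, so there is a single (double) tangent line v = 0, i.e. y = -1. Restricting the cubic part to that line (v = 0) leaves -3*u**3 ≠ 0, so f is not divisible by v and the branch is v² ≈ 3*u**3 to lowest order — this is a cusp.
Classification: cusp.


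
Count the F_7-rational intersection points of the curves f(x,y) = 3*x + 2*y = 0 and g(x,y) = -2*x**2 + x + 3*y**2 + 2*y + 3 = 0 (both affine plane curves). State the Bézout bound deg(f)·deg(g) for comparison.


Common zeros: ∅; count = 0; Bézout bound = 2.

deg(f) = 1, deg(g) = 2, so Bézout bound = 2.
Scan x ∈ F_7. For each x, list the y ∈ F_7 with f(x, y) ≡ 0 and those with g(x, y) ≡ 0 (mod 7); the common zeros in that column are the intersection.
  x = 0: f ≡ 0 at y ∈ {0}; g ≡ 0 at y ∈ ∅; common: ∅.
  x = 1: f ≡ 0 at y ∈ {2}; g ≡ 0 at y ∈ {1, 3}; common: ∅.
  x = 2: f ≡ 0 at y ∈ {4}; g ≡ 0 at y ∈ ∅; common: ∅.
  x = 3: f ≡ 0 at y ∈ {6}; g ≡ 0 at y ∈ {1, 3}; common: ∅.
  x = 4: f ≡ 0 at y ∈ {1}; g ≡ 0 at y ∈ ∅; common: ∅.
  x = 5: f ≡ 0 at y ∈ {3}; g ≡ 0 at y ∈ {0, 4}; common: ∅.
  x = 6: f ≡ 0 at y ∈ {5}; g ≡ 0 at y ∈ {0, 4}; common: ∅.
Collecting: common zeros = ∅, so the count is 0.
Comparison with the Bézout bound: 0 ≤ 2 = deg(f)·deg(g), as expected for curves with no common component (the affine F_7-count falls short of the bound because intersections may lie at infinity, over extension fields, or carry multiplicity).


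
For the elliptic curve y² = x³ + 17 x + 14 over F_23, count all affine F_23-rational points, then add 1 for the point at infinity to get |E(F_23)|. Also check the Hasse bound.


Affine points = {(1, 3), (1, 20), (3, 0), (4, 10), (4, 13), (7, 4), (7, 19), (8, 8), (8, 15), (14, 11), (14, 12), (16, 9), (16, 14), (17, 8), (17, 15), (21, 8), (21, 15)}; affine count = 17; |E(F_23)| = 18.

Discriminant check: Δ ∝ 4a³ + 27b² = 4·17³ + 27·14² = 4·4913 + 27·196 ≡ 12 (mod 23). Nonzero ⇒ E is nonsingular.
For each x ∈ F_23, compute rhs = x³ + 17·x + 14 mod 23, then count y ∈ F_23 with y² ≡ rhs.
  x = 0: rhs = 14, matching y values: none (0 points).
  x = 1: rhs = 9, matching y values: 3, 20 (2 points).
  x = 2: rhs = 10, matching y values: none (0 points).
  x = 3: rhs = 0, matching y values: 0 (1 points).
  x = 4: rhs = 8, matching y values: 10, 13 (2 points).
  x = 5: rhs = 17, matching y values: none (0 points).
  x = 6: rhs = 10, matching y values: none (0 points).
  x = 7: rhs = 16, matching y values: 4, 19 (2 points).
  x = 8: rhs = 18, matching y values: 8, 15 (2 points).
  x = 9: rhs = 22, matching y values: none (0 points).
  x = 10: rhs = 11, matching y values: none (0 points).
  x = 11: rhs = 14, matching y values: none (0 points).
  x = 12: rhs = 14, matching y values: none (0 points).
  x = 13: rhs = 17, matching y values: none (0 points).
  x = 14: rhs = 6, matching y values: 11, 12 (2 points).
  x = 15: rhs = 10, matching y values: none (0 points).
  x = 16: rhs = 12, matching y values: 9, 14 (2 points).
  x = 17: rhs = 18, matching y values: 8, 15 (2 points).
  x = 18: rhs = 11, matching y values: none (0 points).
  x = 19: rhs = 20, matching y values: none (0 points).
  x = 20: rhs = 5, matching y values: none (0 points).
  x = 21: rhs = 18, matching y values: 8, 15 (2 points).
  x = 22: rhs = 19, matching y values: none (0 points).
Total affine count: 17.
Full point count |E(F_23)| = 17 + 1 = 18.
Hasse bound: |18 − (23+1)| = |-6| = 6 ≤ 2√23 ≈ 9.5917 ✓.


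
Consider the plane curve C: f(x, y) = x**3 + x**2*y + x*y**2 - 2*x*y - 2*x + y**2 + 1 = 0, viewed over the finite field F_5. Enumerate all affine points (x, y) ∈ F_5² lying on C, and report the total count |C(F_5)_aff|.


Affine F_5-points: {(0, 2), (0, 3), (1, 0), (1, 3), (2, 0), (4, 1)}; count = 6.

For each of the 25 pairs (x, y) ∈ F_5², evaluate f(x, y) mod 5. Record the zeros.
  x = 0: [0↦1, 1↦2, 2↦0, 3↦0, 4↦2]  zeros at y ∈ {2, 3}
  x = 1: [0↦0, 1↦1, 2↦1, 3↦0, 4↦3]  zeros at y ∈ {0, 3}
  x = 2: [0↦0, 1↦3, 2↦2, 3↦2, 4↦3]  zeros at y ∈ {0}
  x = 3: [0↦2, 1↦4, 2↦4, 3↦2, 4↦3]  zeros at y ∈ ∅
  x = 4: [0↦2, 1↦0, 2↦3, 3↦1, 4↦4]  zeros at y ∈ {1}
Collecting zeros: affine points = {(0, 2), (0, 3), (1, 0), (1, 3), (2, 0), (4, 1)}.
Total count |C(F_5)_aff| = 6.


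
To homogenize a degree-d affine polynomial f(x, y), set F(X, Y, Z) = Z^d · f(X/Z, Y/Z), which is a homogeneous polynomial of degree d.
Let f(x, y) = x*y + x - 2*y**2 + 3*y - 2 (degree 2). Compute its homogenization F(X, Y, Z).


F(X, Y, Z) = X*Y + X*Z - 2*Y**2 + 3*Y*Z - 2*Z**2

deg(f) = 2.
Substitute x = X/Z, y = Y/Z into f, then multiply by Z^2.
  monomial 1·x^1·y^1 ↦ 1·X^1·Y^1·Z^0.
  monomial 1·x^1·y^0 ↦ 1·X^1·Y^0·Z^1.
  monomial -2·x^0·y^2 ↦ -2·X^0·Y^2·Z^0.
  monomial 3·x^0·y^1 ↦ 3·X^0·Y^1·Z^1.
  monomial -2·x^0·y^0 ↦ -2·X^0·Y^0·Z^2.
Collecting: F(X, Y, Z) = X*Y + X*Z - 2*Y**2 + 3*Y*Z - 2*Z**2.


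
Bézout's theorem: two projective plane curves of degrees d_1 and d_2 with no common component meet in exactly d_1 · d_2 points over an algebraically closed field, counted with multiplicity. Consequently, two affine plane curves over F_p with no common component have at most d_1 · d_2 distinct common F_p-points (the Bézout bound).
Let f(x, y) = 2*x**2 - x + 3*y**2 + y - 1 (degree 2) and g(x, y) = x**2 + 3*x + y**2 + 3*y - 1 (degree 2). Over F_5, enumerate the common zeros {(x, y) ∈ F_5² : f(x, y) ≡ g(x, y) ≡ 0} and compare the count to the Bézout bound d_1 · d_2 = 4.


Common zeros: ∅; count = 0; Bézout bound = 4.

deg(f) = 2, deg(g) = 2, so Bézout bound = 4.
Scan x ∈ F_5. For each x, list the y ∈ F_5 with f(x, y) ≡ 0 and those with g(x, y) ≡ 0 (mod 5); the common zeros in that column are the intersection.
  x = 0: f ≡ 0 at y ∈ ∅; g ≡ 0 at y ∈ ∅; common: ∅.
  x = 1: f ≡ 0 at y ∈ {0, 3}; g ≡ 0 at y ∈ ∅; common: ∅.
  x = 2: f ≡ 0 at y ∈ {0, 3}; g ≡ 0 at y ∈ ∅; common: ∅.
  x = 3: f ≡ 0 at y ∈ ∅; g ≡ 0 at y ∈ {3, 4}; common: ∅.
  x = 4: f ≡ 0 at y ∈ ∅; g ≡ 0 at y ∈ {3, 4}; common: ∅.
Collecting: common zeros = ∅, so the count is 0.
Comparison with the Bézout bound: 0 ≤ 4 = deg(f)·deg(g), as expected for curves with no common component (the affine F_5-count falls short of the bound because intersections may lie at infinity, over extension fields, or carry multiplicity).


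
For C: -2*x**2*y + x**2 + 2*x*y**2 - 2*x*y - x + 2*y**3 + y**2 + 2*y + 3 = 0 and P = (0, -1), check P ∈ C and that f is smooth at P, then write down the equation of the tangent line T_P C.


Tangent line at P: 3*x + 6*y + 6 = 0.

Step 1: f(0, -1) = 0, so P lies on C.
Step 2: partial derivatives
  f_x(x, y) = -4*x*y + 2*x + 2*y**2 - 2*y - 1, f_y(x, y) = -2*x**2 + 4*x*y - 2*x + 6*y**2 + 2*y + 2.
  f_x(P) = 3, f_y(P) = 6 (gradient nonzero, so P is smooth).
Step 3: tangent line at P: 3·(x − 0) + 6·(y − -1) = 0.
Expanding: 3*x + 6*y + 6 = 0.


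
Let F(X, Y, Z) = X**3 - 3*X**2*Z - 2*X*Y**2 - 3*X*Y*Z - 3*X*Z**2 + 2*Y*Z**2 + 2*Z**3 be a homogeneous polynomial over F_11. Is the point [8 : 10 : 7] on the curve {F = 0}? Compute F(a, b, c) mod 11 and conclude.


F(8,10,7) ≡ 8 (mod 11); P is NOT on the curve.

Evaluate F(8, 10, 7) term-by-term (mod 11).
  X**3 ↦ 1·512·1·1 = 512
  -3*X**2*Z ↦ -3·64·1·7 = -1344
  -2*X*Y**2 ↦ -2·8·100·1 = -1600
  -3*X*Y*Z ↦ -3·8·10·7 = -1680
  -3*X*Z**2 ↦ -3·8·1·49 = -1176
  2*Y*Z**2 ↦ 2·1·10·49 = 980
  2*Z**3 ↦ 2·1·1·343 = 686
Sum: F(8, 10, 7) = (512) + (-1344) + (-1600) + (-1680) + (-1176) + (980) + (686) = -3622.
Reducing mod 11: -3622 ≡ 8 (mod 11).
Since F(a, b, c) ≡ 8 ≠ 0 (mod 11), P does NOT lie on the curve.


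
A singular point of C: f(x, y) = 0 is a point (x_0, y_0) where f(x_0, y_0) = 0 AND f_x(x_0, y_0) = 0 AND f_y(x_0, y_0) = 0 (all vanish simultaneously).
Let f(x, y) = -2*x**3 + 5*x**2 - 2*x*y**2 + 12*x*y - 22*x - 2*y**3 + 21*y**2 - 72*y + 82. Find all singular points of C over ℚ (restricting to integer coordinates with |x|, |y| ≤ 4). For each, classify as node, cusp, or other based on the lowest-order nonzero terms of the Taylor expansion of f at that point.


Singular points: {(1, 3)}; classification: node.

Compute partial derivatives:
  f_x = -6*x**2 + 10*x - 2*y**2 + 12*y - 22.
  f_y = -4*x*y + 12*x - 6*y**2 + 42*y - 72.
Scan x_0 ∈ {−4, ..., 4}. For each x_0, f_y(x_0, y) is a polynomial in y; find its integer roots y ∈ {−4, ..., 4}, then test f_x and f at those candidates.
  x = -4: f_y(-4, y) = -6*y**2 + 58*y - 120; vanishes at y ∈ {3}. (-4, 3): f_x = -140 ≠ 0.
  x = -3: f_y(-3, y) = -6*y**2 + 54*y - 108; vanishes at y ∈ {3}. (-3, 3): f_x = -88 ≠ 0.
  x = -2: f_y(-2, y) = -6*y**2 + 50*y - 96; vanishes at y ∈ {3}. (-2, 3): f_x = -48 ≠ 0.
  x = -1: f_y(-1, y) = -6*y**2 + 46*y - 84; vanishes at y ∈ {3}. (-1, 3): f_x = -20 ≠ 0.
  x = 0: f_y(0, y) = -6*y**2 + 42*y - 72; vanishes at y ∈ {3, 4}. (0, 3): f_x = -4 ≠ 0; (0, 4): f_x = -6 ≠ 0.
  x = 1: f_y(1, y) = -6*y**2 + 38*y - 60; vanishes at y ∈ {3}. (1, 3): f_x = 0, f = 0 — SINGULAR.
  x = 2: f_y(2, y) = -6*y**2 + 34*y - 48; vanishes at y ∈ {3}. (2, 3): f_x = -8 ≠ 0.
  x = 3: f_y(3, y) = -6*y**2 + 30*y - 36; vanishes at y ∈ {2, 3}. (3, 2): f_x = -30 ≠ 0; (3, 3): f_x = -28 ≠ 0.
  x = 4: f_y(4, y) = -6*y**2 + 26*y - 24; vanishes at y ∈ {3}. (4, 3): f_x = -60 ≠ 0.
Only singular point on the grid: (1, 3).
Classify: substitute x = 1 + u, y = 3 + v and expand: f = -2*u**3 - u**2 - 2*u*v**2 - 2*v**3 + v**2.
No constant or linear terms (consistent with a singular point). Quadratic part: -u**2 + v**2. Cubic part: -2*u**3 - 2*u*v**2 - 2*v**3.
The quadratic part v**2 - u**2 = (v − u)(v + u) splits into two distinct linear factors, so there are two distinct tangent lines y − 3 = ±(x − 1) — this is a node (ordinary double point).
Classification: node.


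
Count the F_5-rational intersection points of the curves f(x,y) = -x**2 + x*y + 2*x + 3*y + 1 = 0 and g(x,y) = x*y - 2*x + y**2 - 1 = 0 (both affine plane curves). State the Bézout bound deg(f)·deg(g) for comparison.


Common zeros: ∅; count = 0; Bézout bound = 4.

deg(f) = 2, deg(g) = 2, so Bézout bound = 4.
Scan x ∈ F_5. For each x, list the y ∈ F_5 with f(x, y) ≡ 0 and those with g(x, y) ≡ 0 (mod 5); the common zeros in that column are the intersection.
  x = 0: f ≡ 0 at y ∈ {3}; g ≡ 0 at y ∈ {1, 4}; common: ∅.
  x = 1: f ≡ 0 at y ∈ {2}; g ≡ 0 at y ∈ ∅; common: ∅.
  x = 2: f ≡ 0 at y ∈ ∅; g ≡ 0 at y ∈ {0, 3}; common: ∅.
  x = 3: f ≡ 0 at y ∈ {2}; g ≡ 0 at y ∈ ∅; common: ∅.
  x = 4: f ≡ 0 at y ∈ {1}; g ≡ 0 at y ∈ ∅; common: ∅.
Collecting: common zeros = ∅, so the count is 0.
Comparison with the Bézout bound: 0 ≤ 4 = deg(f)·deg(g), as expected for curves with no common component (the affine F_5-count falls short of the bound because intersections may lie at infinity, over extension fields, or carry multiplicity).


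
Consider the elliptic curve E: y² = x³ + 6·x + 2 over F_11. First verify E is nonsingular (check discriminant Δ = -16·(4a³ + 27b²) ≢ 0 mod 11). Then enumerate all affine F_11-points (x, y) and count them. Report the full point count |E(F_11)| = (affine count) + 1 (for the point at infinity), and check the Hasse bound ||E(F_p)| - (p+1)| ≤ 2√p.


Affine points = {(1, 3), (1, 8), (2, 0), (3, 5), (3, 6), (5, 5), (5, 6), (6, 1), (6, 10), (8, 1), (8, 10), (9, 2), (9, 9)}; affine count = 13; |E(F_11)| = 14.

Discriminant check: Δ ∝ 4a³ + 27b² = 4·6³ + 27·2² = 4·216 + 27·4 ≡ 4 (mod 11). Nonzero ⇒ E is nonsingular.
For each x ∈ F_11, compute rhs = x³ + 6·x + 2 mod 11, then count y ∈ F_11 with y² ≡ rhs.
  x = 0: rhs = 2, matching y values: none (0 points).
  x = 1: rhs = 9, matching y values: 3, 8 (2 points).
  x = 2: rhs = 0, matching y values: 0 (1 points).
  x = 3: rhs = 3, matching y values: 5, 6 (2 points).
  x = 4: rhs = 2, matching y values: none (0 points).
  x = 5: rhs = 3, matching y values: 5, 6 (2 points).
  x = 6: rhs = 1, matching y values: 1, 10 (2 points).
  x = 7: rhs = 2, matching y values: none (0 points).
  x = 8: rhs = 1, matching y values: 1, 10 (2 points).
  x = 9: rhs = 4, matching y values: 2, 9 (2 points).
  x = 10: rhs = 6, matching y values: none (0 points).
Total affine count: 13.
Full point count |E(F_11)| = 13 + 1 = 14.
Hasse bound: |14 − (11+1)| = |2| = 2 ≤ 2√11 ≈ 6.6332 ✓.


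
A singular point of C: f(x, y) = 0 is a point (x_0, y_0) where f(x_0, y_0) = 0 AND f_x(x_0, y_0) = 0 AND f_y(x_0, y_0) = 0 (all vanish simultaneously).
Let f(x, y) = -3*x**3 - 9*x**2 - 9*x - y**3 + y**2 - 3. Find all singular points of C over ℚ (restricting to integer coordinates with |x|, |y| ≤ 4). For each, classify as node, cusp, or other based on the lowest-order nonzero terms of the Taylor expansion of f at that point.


Singular points: {(-1, 0)}; classification: cusp.

Compute partial derivatives:
  f_x = -9*x**2 - 18*x - 9.
  f_y = -3*y**2 + 2*y.
Scan x_0 ∈ {−4, ..., 4}. For each x_0, f_y(x_0, y) is a polynomial in y; find its integer roots y ∈ {−4, ..., 4}, then test f_x and f at those candidates.
  x = -4: f_y(-4, y) = -3*y**2 + 2*y; vanishes at y ∈ {0}. (-4, 0): f_x = -81 ≠ 0.
  x = -3: f_y(-3, y) = -3*y**2 + 2*y; vanishes at y ∈ {0}. (-3, 0): f_x = -36 ≠ 0.
  x = -2: f_y(-2, y) = -3*y**2 + 2*y; vanishes at y ∈ {0}. (-2, 0): f_x = -9 ≠ 0.
  x = -1: f_y(-1, y) = -3*y**2 + 2*y; vanishes at y ∈ {0}. (-1, 0): f_x = 0, f = 0 — SINGULAR.
  x = 0: f_y(0, y) = -3*y**2 + 2*y; vanishes at y ∈ {0}. (0, 0): f_x = -9 ≠ 0.
  x = 1: f_y(1, y) = -3*y**2 + 2*y; vanishes at y ∈ {0}. (1, 0): f_x = -36 ≠ 0.
  x = 2: f_y(2, y) = -3*y**2 + 2*y; vanishes at y ∈ {0}. (2, 0): f_x = -81 ≠ 0.
  x = 3: f_y(3, y) = -3*y**2 + 2*y; vanishes at y ∈ {0}. (3, 0): f_x = -144 ≠ 0.
  x = 4: f_y(4, y) = -3*y**2 + 2*y; vanishes at y ∈ {0}. (4, 0): f_x = -225 ≠ 0.
Only singular point on the grid: (-1, 0).
Classify: substitute x = -1 + u, y = 0 + v and expand: f = -3*u**3 - v**3 + v**2.
No constant or linear terms (consistent with a singular point). Quadratic part: v**2. Cubic part: -3*u**3 - v**3.
The quadratic part v**2 is a perfect square, so there is a single (double) tangent line v = 0, i.e. y = 0. Restricting the cubic part to that line (v = 0) leaves -3*u**3 ≠ 0, so f is not divisible by v and the branch is v² ≈ 3*u**3 to lowest order — this is a cusp.
Classification: cusp.


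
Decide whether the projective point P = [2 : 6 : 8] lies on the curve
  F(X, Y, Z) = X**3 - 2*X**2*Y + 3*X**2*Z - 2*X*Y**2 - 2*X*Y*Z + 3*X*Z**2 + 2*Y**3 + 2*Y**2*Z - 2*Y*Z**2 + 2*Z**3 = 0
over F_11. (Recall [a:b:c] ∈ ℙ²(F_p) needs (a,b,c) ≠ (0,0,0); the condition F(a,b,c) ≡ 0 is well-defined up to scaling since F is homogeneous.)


F(2,6,8) ≡ 4 (mod 11); P is NOT on the curve.

Evaluate F(2, 6, 8) term-by-term (mod 11).
  X**3 ↦ 1·8·1·1 = 8
  -2*X**2*Y ↦ -2·4·6·1 = -48
  3*X**2*Z ↦ 3·4·1·8 = 96
  -2*X*Y**2 ↦ -2·2·36·1 = -144
  -2*X*Y*Z ↦ -2·2·6·8 = -192
  3*X*Z**2 ↦ 3·2·1·64 = 384
  2*Y**3 ↦ 2·1·216·1 = 432
  2*Y**2*Z ↦ 2·1·36·8 = 576
  -2*Y*Z**2 ↦ -2·1·6·64 = -768
  2*Z**3 ↦ 2·1·1·512 = 1024
Sum: F(2, 6, 8) = (8) + (-48) + (96) + (-144) + (-192) + (384) + (432) + (576) + (-768) + (1024) = 1368.
Reducing mod 11: 1368 ≡ 4 (mod 11).
Since F(a, b, c) ≡ 4 ≠ 0 (mod 11), P does NOT lie on the curve.


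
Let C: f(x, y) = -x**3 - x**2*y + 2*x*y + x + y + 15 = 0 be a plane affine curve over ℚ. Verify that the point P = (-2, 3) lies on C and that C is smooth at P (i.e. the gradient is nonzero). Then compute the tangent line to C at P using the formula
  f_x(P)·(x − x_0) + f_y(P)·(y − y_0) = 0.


Tangent line at P: 7*x - 7*y + 35 = 0.

Step 1: f(-2, 3) = 0, so P lies on C.
Step 2: partial derivatives
  f_x(x, y) = -3*x**2 - 2*x*y + 2*y + 1, f_y(x, y) = -x**2 + 2*x + 1.
  f_x(P) = 7, f_y(P) = -7 (gradient nonzero, so P is smooth).
Step 3: tangent line at P: 7·(x − -2) + -7·(y − 3) = 0.
Expanding: 7*x - 7*y + 35 = 0.


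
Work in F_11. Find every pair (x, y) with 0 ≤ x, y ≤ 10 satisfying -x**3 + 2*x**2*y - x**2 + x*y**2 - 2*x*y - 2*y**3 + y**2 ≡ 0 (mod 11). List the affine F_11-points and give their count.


Affine F_11-points: {(0, 0), (0, 6), (1, 9), (2, 10), (3, 1), (5, 4), (6, 1), (7, 5), (8, 9), (10, 0)}; count = 10.

For each of the 121 pairs (x, y) ∈ F_11², evaluate f(x, y) mod 11. Record the zeros.
  x = 0: [0↦0, 1↦10, 2↦10, 3↦10, 4↦9, 5↦6, 6↦0, 7↦1, 8↦8, 9↦9, 10↦3]  zeros at y ∈ {0, 6}
  x = 1: [0↦9, 1↦9, 2↦1, 3↦6, 4↦1, 5↦7, 6↦1, 7↦4, 8↦4, 9↦0, 10↦2]  zeros at y ∈ {9}
  x = 2: [0↦10, 1↦4, 2↦3, 3↦6, 4↦1, 5↦9, 6↦7, 7↦5, 8↦2, 9↦8, 10↦0]  zeros at y ∈ {10}
  x = 3: [0↦8, 1↦0, 2↦10, 3↦4, 4↦3, 5↦6, 6↦1, 7↦9, 8↦7, 9↦5, 10↦2]  zeros at y ∈ {1}
  x = 4: [0↦8, 1↦2, 2↦5, 3↦5, 4↦1, 5↦3, 6↦10, 7↦10, 8↦2, 9↦7, 10↦2]  zeros at y ∈ ∅
  x = 5: [0↦4, 1↦4, 2↦4, 3↦3, 4↦0, 5↦5, 6↦6, 7↦2, 8↦3, 9↦8, 10↦5]  zeros at y ∈ {4}
  x = 6: [0↦1, 1↦0, 2↦1, 3↦3, 4↦5, 5↦6, 6↦5, 7↦1, 8↦4, 9↦2, 10↦5]  zeros at y ∈ {1}
  x = 7: [0↦4, 1↦6, 2↦1, 3↦10, 4↦10, 5↦0, 6↦1, 7↦1, 8↦10, 9↦5, 10↦7]  zeros at y ∈ {5}
  x = 8: [0↦7, 1↦5, 2↦9, 3↦7, 4↦9, 5↦3, 6↦10, 7↦7, 8↦4, 9↦0, 10↦5]  zeros at y ∈ {9}
  x = 9: [0↦4, 1↦2, 2↦8, 3↦10, 4↦7, 5↦9, 6↦4, 7↦2, 8↦2, 9↦3, 10↦4]  zeros at y ∈ ∅
  x = 10: [0↦0, 1↦2, 2↦3, 3↦2, 4↦9, 5↦1, 6↦10, 7↦2, 8↦9, 9↦8, 10↦9]  zeros at y ∈ {0}
Collecting zeros: affine points = {(0, 0), (0, 6), (1, 9), (2, 10), (3, 1), (5, 4), (6, 1), (7, 5), (8, 9), (10, 0)}.
Total count |C(F_11)_aff| = 10.


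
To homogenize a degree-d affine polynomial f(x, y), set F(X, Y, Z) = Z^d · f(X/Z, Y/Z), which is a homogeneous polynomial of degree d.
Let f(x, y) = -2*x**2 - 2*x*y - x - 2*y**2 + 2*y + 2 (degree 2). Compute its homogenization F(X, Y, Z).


F(X, Y, Z) = -2*X**2 - 2*X*Y - X*Z - 2*Y**2 + 2*Y*Z + 2*Z**2

deg(f) = 2.
Substitute x = X/Z, y = Y/Z into f, then multiply by Z^2.
  monomial -2·x^2·y^0 ↦ -2·X^2·Y^0·Z^0.
  monomial -2·x^1·y^1 ↦ -2·X^1·Y^1·Z^0.
  monomial -1·x^1·y^0 ↦ -1·X^1·Y^0·Z^1.
  monomial -2·x^0·y^2 ↦ -2·X^0·Y^2·Z^0.
  monomial 2·x^0·y^1 ↦ 2·X^0·Y^1·Z^1.
  monomial 2·x^0·y^0 ↦ 2·X^0·Y^0·Z^2.
Collecting: F(X, Y, Z) = -2*X**2 - 2*X*Y - X*Z - 2*Y**2 + 2*Y*Z + 2*Z**2.


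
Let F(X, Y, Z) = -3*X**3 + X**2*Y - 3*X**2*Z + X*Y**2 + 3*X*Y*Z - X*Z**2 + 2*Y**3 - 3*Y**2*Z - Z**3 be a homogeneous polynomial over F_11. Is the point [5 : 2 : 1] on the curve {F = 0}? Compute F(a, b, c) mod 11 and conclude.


F(5,2,1) ≡ 0 (mod 11); P is on the curve.

Evaluate F(5, 2, 1) term-by-term (mod 11).
  -3*X**3 ↦ -3·125·1·1 = -375
  X**2*Y ↦ 1·25·2·1 = 50
  -3*X**2*Z ↦ -3·25·1·1 = -75
  X*Y**2 ↦ 1·5·4·1 = 20
  3*X*Y*Z ↦ 3·5·2·1 = 30
  -X*Z**2 ↦ -1·5·1·1 = -5
  2*Y**3 ↦ 2·1·8·1 = 16
  -3*Y**2*Z ↦ -3·1·4·1 = -12
  -Z**3 ↦ -1·1·1·1 = -1
Sum: F(5, 2, 1) = (-375) + (50) + (-75) + (20) + (30) + (-5) + (16) + (-12) + (-1) = -352.
Reducing mod 11: -352 ≡ 0 (mod 11).
Since F(a, b, c) ≡ 0 (mod 11), P lies on the curve.


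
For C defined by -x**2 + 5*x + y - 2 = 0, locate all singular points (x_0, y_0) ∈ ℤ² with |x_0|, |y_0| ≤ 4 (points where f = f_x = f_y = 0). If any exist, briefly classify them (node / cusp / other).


No singular points in the scanned grid; C is smooth there.

Compute partial derivatives:
  f_x = 5 - 2*x.
  f_y = 1.
f_y = 1 is a nonzero constant, so f_y never vanishes: no point (x, y) can satisfy f = f_x = f_y = 0. In particular no (x, y) ∈ {−4, ..., 4}² is singular; the curve is smooth.


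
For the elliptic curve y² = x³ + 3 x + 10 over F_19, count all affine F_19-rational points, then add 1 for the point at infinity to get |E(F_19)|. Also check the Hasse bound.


Affine points = {(2, 9), (2, 10), (5, 6), (5, 13), (6, 4), (6, 15), (9, 5), (9, 14), (11, 5), (11, 14), (12, 8), (12, 11), (13, 2), (13, 17), (18, 5), (18, 14)}; affine count = 16; |E(F_19)| = 17.

Discriminant check: Δ ∝ 4a³ + 27b² = 4·3³ + 27·10² = 4·27 + 27·100 ≡ 15 (mod 19). Nonzero ⇒ E is nonsingular.
For each x ∈ F_19, compute rhs = x³ + 3·x + 10 mod 19, then count y ∈ F_19 with y² ≡ rhs.
  x = 0: rhs = 10, matching y values: none (0 points).
  x = 1: rhs = 14, matching y values: none (0 points).
  x = 2: rhs = 5, matching y values: 9, 10 (2 points).
  x = 3: rhs = 8, matching y values: none (0 points).
  x = 4: rhs = 10, matching y values: none (0 points).
  x = 5: rhs = 17, matching y values: 6, 13 (2 points).
  x = 6: rhs = 16, matching y values: 4, 15 (2 points).
  x = 7: rhs = 13, matching y values: none (0 points).
  x = 8: rhs = 14, matching y values: none (0 points).
  x = 9: rhs = 6, matching y values: 5, 14 (2 points).
  x = 10: rhs = 14, matching y values: none (0 points).
  x = 11: rhs = 6, matching y values: 5, 14 (2 points).
  x = 12: rhs = 7, matching y values: 8, 11 (2 points).
  x = 13: rhs = 4, matching y values: 2, 17 (2 points).
  x = 14: rhs = 3, matching y values: none (0 points).
  x = 15: rhs = 10, matching y values: none (0 points).
  x = 16: rhs = 12, matching y values: none (0 points).
  x = 17: rhs = 15, matching y values: none (0 points).
  x = 18: rhs = 6, matching y values: 5, 14 (2 points).
Total affine count: 16.
Full point count |E(F_19)| = 16 + 1 = 17.
Hasse bound: |17 − (19+1)| = |-3| = 3 ≤ 2√19 ≈ 8.7178 ✓.


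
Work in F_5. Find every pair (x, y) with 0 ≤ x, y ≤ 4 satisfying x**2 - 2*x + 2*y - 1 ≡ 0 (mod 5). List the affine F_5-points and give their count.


Affine F_5-points: {(0, 3), (1, 1), (2, 3), (3, 4), (4, 4)}; count = 5.

For each of the 25 pairs (x, y) ∈ F_5², evaluate f(x, y) mod 5. Record the zeros.
  x = 0: [0↦4, 1↦1, 2↦3, 3↦0, 4↦2]  zeros at y ∈ {3}
  x = 1: [0↦3, 1↦0, 2↦2, 3↦4, 4↦1]  zeros at y ∈ {1}
  x = 2: [0↦4, 1↦1, 2↦3, 3↦0, 4↦2]  zeros at y ∈ {3}
  x = 3: [0↦2, 1↦4, 2↦1, 3↦3, 4↦0]  zeros at y ∈ {4}
  x = 4: [0↦2, 1↦4, 2↦1, 3↦3, 4↦0]  zeros at y ∈ {4}
Collecting zeros: affine points = {(0, 3), (1, 1), (2, 3), (3, 4), (4, 4)}.
Total count |C(F_5)_aff| = 5.


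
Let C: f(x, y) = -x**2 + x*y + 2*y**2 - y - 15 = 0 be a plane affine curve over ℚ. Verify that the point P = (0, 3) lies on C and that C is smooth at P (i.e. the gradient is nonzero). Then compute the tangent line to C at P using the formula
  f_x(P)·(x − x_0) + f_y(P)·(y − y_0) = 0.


Tangent line at P: 3*x + 11*y - 33 = 0.

Step 1: f(0, 3) = 0, so P lies on C.
Step 2: partial derivatives
  f_x(x, y) = -2*x + y, f_y(x, y) = x + 4*y - 1.
  f_x(P) = 3, f_y(P) = 11 (gradient nonzero, so P is smooth).
Step 3: tangent line at P: 3·(x − 0) + 11·(y − 3) = 0.
Expanding: 3*x + 11*y - 33 = 0.


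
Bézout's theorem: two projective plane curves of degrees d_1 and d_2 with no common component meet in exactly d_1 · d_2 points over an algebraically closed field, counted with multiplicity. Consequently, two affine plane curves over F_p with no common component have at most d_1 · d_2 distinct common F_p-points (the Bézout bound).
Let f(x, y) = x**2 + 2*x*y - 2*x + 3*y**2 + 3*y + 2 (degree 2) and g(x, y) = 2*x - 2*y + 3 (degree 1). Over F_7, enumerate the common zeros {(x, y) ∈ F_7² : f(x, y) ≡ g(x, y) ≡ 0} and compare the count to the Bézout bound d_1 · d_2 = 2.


Common zeros: ∅; count = 0; Bézout bound = 2.

deg(f) = 2, deg(g) = 1, so Bézout bound = 2.
Scan x ∈ F_7. For each x, list the y ∈ F_7 with f(x, y) ≡ 0 and those with g(x, y) ≡ 0 (mod 7); the common zeros in that column are the intersection.
  x = 0: f ≡ 0 at y ∈ ∅; g ≡ 0 at y ∈ {5}; common: ∅.
  x = 1: f ≡ 0 at y ∈ ∅; g ≡ 0 at y ∈ {6}; common: ∅.
  x = 2: f ≡ 0 at y ∈ {2, 5}; g ≡ 0 at y ∈ {0}; common: ∅.
  x = 3: f ≡ 0 at y ∈ {2}; g ≡ 0 at y ∈ {1}; common: ∅.
  x = 4: f ≡ 0 at y ∈ {3, 5}; g ≡ 0 at y ∈ {2}; common: ∅.
  x = 5: f ≡ 0 at y ∈ {6}; g ≡ 0 at y ∈ {3}; common: ∅.
  x = 6: f ≡ 0 at y ∈ {3, 6}; g ≡ 0 at y ∈ {4}; common: ∅.
Collecting: common zeros = ∅, so the count is 0.
Comparison with the Bézout bound: 0 ≤ 2 = deg(f)·deg(g), as expected for curves with no common component (the affine F_7-count falls short of the bound because intersections may lie at infinity, over extension fields, or carry multiplicity).


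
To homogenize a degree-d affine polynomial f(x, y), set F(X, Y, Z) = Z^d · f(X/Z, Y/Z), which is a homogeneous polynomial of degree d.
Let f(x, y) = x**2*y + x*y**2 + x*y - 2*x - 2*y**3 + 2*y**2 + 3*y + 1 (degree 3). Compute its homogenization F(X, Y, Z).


F(X, Y, Z) = X**2*Y + X*Y**2 + X*Y*Z - 2*X*Z**2 - 2*Y**3 + 2*Y**2*Z + 3*Y*Z**2 + Z**3

deg(f) = 3.
Substitute x = X/Z, y = Y/Z into f, then multiply by Z^3.
  monomial 1·x^2·y^1 ↦ 1·X^2·Y^1·Z^0.
  monomial 1·x^1·y^2 ↦ 1·X^1·Y^2·Z^0.
  monomial 1·x^1·y^1 ↦ 1·X^1·Y^1·Z^1.
  monomial -2·x^1·y^0 ↦ -2·X^1·Y^0·Z^2.
  monomial -2·x^0·y^3 ↦ -2·X^0·Y^3·Z^0.
  monomial 2·x^0·y^2 ↦ 2·X^0·Y^2·Z^1.
  monomial 3·x^0·y^1 ↦ 3·X^0·Y^1·Z^2.
  monomial 1·x^0·y^0 ↦ 1·X^0·Y^0·Z^3.
Collecting: F(X, Y, Z) = X**2*Y + X*Y**2 + X*Y*Z - 2*X*Z**2 - 2*Y**3 + 2*Y**2*Z + 3*Y*Z**2 + Z**3.
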